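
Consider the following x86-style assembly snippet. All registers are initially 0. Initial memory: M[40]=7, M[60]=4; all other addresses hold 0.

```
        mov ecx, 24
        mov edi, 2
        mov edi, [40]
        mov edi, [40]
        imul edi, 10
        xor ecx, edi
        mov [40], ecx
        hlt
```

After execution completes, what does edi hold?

ecx=24
edi=2
edi=M[40]=7
edi=M[40]=7
edi=7*10=70
ecx=24^70=94
mov [40], ecx → M[40]=94
halt.

70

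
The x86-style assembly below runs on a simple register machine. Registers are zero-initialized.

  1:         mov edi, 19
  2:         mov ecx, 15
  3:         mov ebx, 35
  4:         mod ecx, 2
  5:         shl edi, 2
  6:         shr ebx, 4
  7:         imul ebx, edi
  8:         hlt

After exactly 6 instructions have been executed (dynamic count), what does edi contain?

edi=19
ecx=15
ebx=35
ecx=15%2=1
edi=19<<2=76
ebx=35>>4=2
After step 6: edi = 76.

76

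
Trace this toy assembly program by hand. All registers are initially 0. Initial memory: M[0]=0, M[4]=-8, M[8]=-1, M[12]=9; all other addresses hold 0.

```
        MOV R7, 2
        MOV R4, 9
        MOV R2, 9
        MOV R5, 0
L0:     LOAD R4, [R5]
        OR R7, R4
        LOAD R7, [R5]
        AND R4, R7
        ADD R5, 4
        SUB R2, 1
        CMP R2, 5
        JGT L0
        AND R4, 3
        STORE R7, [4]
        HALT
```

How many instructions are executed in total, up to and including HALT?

39

after MOV R7, 2: R7=2
after MOV R4, 9: R4=9
after MOV R2, 9: R2=9
after MOV R5, 0: R5=0
after LOAD R4, [R5]: R4=M[0]=0
after OR R7, R4: R7=2|0=2
after LOAD R7, [R5]: R7=M[0]=0
after AND R4, R7: R4=0&0=0
after ADD R5, 4: R5=0+4=4
after SUB R2, 1: R2=9-1=8
CMP R2, 5  (cmp 8,5)
JGT L0: taken
after LOAD R4, [R5]: R4=M[4]=-8
after OR R7, R4: R7=0|(-8)=-8
after LOAD R7, [R5]: R7=M[4]=-8
after AND R4, R7: R4=(-8)&(-8)=-8
after ADD R5, 4: R5=4+4=8
after SUB R2, 1: R2=8-1=7
CMP R2, 5  (cmp 7,5)
JGT L0: taken
after LOAD R4, [R5]: R4=M[8]=-1
after OR R7, R4: R7=(-8)|(-1)=-1
after LOAD R7, [R5]: R7=M[8]=-1
after AND R4, R7: R4=(-1)&(-1)=-1
after ADD R5, 4: R5=8+4=12
after SUB R2, 1: R2=7-1=6
CMP R2, 5  (cmp 6,5)
JGT L0: taken
after LOAD R4, [R5]: R4=M[12]=9
after OR R7, R4: R7=(-1)|9=-1
after LOAD R7, [R5]: R7=M[12]=9
after AND R4, R7: R4=9&9=9
after ADD R5, 4: R5=12+4=16
after SUB R2, 1: R2=6-1=5
CMP R2, 5  (cmp 5,5)
JGT L0: not taken
after AND R4, 3: R4=9&3=1
STORE R7, [4] → M[4]=9
halt.
Total executed instructions: 39.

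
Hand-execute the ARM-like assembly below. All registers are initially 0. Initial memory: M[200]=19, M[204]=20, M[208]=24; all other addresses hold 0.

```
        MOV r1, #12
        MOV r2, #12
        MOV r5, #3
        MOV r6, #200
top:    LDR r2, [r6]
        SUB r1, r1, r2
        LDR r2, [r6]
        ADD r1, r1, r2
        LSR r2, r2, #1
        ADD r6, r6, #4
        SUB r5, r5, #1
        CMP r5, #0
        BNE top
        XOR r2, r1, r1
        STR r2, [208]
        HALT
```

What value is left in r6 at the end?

r1=12
r2=12
r5=3
r6=200
r2=M[200]=19
r1=12-19=-7
r2=M[200]=19
r1=(-7)+19=12
r2=19>>1=9
r6=200+4=204
r5=3-1=2
CMP r5, #0  (cmp 2,0)
BNE top: taken
r2=M[204]=20
r1=12-20=-8
r2=M[204]=20
r1=(-8)+20=12
r2=20>>1=10
r6=204+4=208
r5=2-1=1
CMP r5, #0  (cmp 1,0)
BNE top: taken
r2=M[208]=24
r1=12-24=-12
r2=M[208]=24
r1=(-12)+24=12
r2=24>>1=12
r6=208+4=212
r5=1-1=0
CMP r5, #0  (cmp 0,0)
BNE top: not taken
r2=12^12=0
STR r2, [208] → M[208]=0
halt.

212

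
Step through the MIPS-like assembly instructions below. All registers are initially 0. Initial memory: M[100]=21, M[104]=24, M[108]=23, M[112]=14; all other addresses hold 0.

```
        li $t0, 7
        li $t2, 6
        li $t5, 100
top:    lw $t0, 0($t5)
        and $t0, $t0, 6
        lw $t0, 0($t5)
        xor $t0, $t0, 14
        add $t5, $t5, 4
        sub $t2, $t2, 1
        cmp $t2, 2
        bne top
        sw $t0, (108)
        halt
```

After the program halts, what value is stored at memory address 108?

after li $t0, 7: $t0=7
after li $t2, 6: $t2=6
after li $t5, 100: $t5=100
after lw $t0, 0($t5): $t0=M[100]=21
after and $t0, $t0, 6: $t0=21&6=4
after lw $t0, 0($t5): $t0=M[100]=21
after xor $t0, $t0, 14: $t0=21^14=27
after add $t5, $t5, 4: $t5=100+4=104
after sub $t2, $t2, 1: $t2=6-1=5
cmp $t2, 2  (cmp 5,2)
bne top: taken
after lw $t0, 0($t5): $t0=M[104]=24
after and $t0, $t0, 6: $t0=24&6=0
after lw $t0, 0($t5): $t0=M[104]=24
after xor $t0, $t0, 14: $t0=24^14=22
after add $t5, $t5, 4: $t5=104+4=108
after sub $t2, $t2, 1: $t2=5-1=4
cmp $t2, 2  (cmp 4,2)
bne top: taken
after lw $t0, 0($t5): $t0=M[108]=23
after and $t0, $t0, 6: $t0=23&6=6
after lw $t0, 0($t5): $t0=M[108]=23
after xor $t0, $t0, 14: $t0=23^14=25
after add $t5, $t5, 4: $t5=108+4=112
after sub $t2, $t2, 1: $t2=4-1=3
cmp $t2, 2  (cmp 3,2)
bne top: taken
after lw $t0, 0($t5): $t0=M[112]=14
after and $t0, $t0, 6: $t0=14&6=6
after lw $t0, 0($t5): $t0=M[112]=14
after xor $t0, $t0, 14: $t0=14^14=0
after add $t5, $t5, 4: $t5=112+4=116
after sub $t2, $t2, 1: $t2=3-1=2
cmp $t2, 2  (cmp 2,2)
bne top: not taken
sw $t0, (108) → M[108]=0
halt.

0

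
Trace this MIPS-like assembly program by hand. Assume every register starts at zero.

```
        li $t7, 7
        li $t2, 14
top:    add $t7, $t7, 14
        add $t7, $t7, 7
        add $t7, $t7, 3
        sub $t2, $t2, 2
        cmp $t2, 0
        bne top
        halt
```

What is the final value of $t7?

175

after li $t7, 7: $t7=7
after li $t2, 14: $t2=14
after add $t7, $t7, 14: $t7=7+14=21
after add $t7, $t7, 7: $t7=21+7=28
after add $t7, $t7, 3: $t7=28+3=31
after sub $t2, $t2, 2: $t2=14-2=12
cmp $t2, 0  (cmp 12,0)
bne top: taken
after add $t7, $t7, 14: $t7=31+14=45
after add $t7, $t7, 7: $t7=45+7=52
after add $t7, $t7, 3: $t7=52+3=55
after sub $t2, $t2, 2: $t2=12-2=10
cmp $t2, 0  (cmp 10,0)
bne top: taken
after add $t7, $t7, 14: $t7=55+14=69
after add $t7, $t7, 7: $t7=69+7=76
after add $t7, $t7, 3: $t7=76+3=79
after sub $t2, $t2, 2: $t2=10-2=8
cmp $t2, 0  (cmp 8,0)
bne top: taken
after add $t7, $t7, 14: $t7=79+14=93
after add $t7, $t7, 7: $t7=93+7=100
after add $t7, $t7, 3: $t7=100+3=103
after sub $t2, $t2, 2: $t2=8-2=6
cmp $t2, 0  (cmp 6,0)
bne top: taken
after add $t7, $t7, 14: $t7=103+14=117
after add $t7, $t7, 7: $t7=117+7=124
after add $t7, $t7, 3: $t7=124+3=127
after sub $t2, $t2, 2: $t2=6-2=4
cmp $t2, 0  (cmp 4,0)
bne top: taken
after add $t7, $t7, 14: $t7=127+14=141
after add $t7, $t7, 7: $t7=141+7=148
after add $t7, $t7, 3: $t7=148+3=151
after sub $t2, $t2, 2: $t2=4-2=2
cmp $t2, 0  (cmp 2,0)
bne top: taken
after add $t7, $t7, 14: $t7=151+14=165
after add $t7, $t7, 7: $t7=165+7=172
after add $t7, $t7, 3: $t7=172+3=175
after sub $t2, $t2, 2: $t2=2-2=0
cmp $t2, 0  (cmp 0,0)
bne top: not taken
halt.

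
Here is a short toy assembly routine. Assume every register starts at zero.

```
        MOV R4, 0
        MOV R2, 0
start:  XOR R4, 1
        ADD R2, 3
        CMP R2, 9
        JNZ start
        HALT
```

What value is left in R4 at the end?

MOV R4, 0 → R4=0
MOV R2, 0 → R2=0
XOR R4, 1 → R4=0^1=1
ADD R2, 3 → R2=0+3=3
CMP R2, 9  (cmp 3,9)
JNZ start: taken
XOR R4, 1 → R4=1^1=0
ADD R2, 3 → R2=3+3=6
CMP R2, 9  (cmp 6,9)
JNZ start: taken
XOR R4, 1 → R4=0^1=1
ADD R2, 3 → R2=6+3=9
CMP R2, 9  (cmp 9,9)
JNZ start: not taken
halt.

1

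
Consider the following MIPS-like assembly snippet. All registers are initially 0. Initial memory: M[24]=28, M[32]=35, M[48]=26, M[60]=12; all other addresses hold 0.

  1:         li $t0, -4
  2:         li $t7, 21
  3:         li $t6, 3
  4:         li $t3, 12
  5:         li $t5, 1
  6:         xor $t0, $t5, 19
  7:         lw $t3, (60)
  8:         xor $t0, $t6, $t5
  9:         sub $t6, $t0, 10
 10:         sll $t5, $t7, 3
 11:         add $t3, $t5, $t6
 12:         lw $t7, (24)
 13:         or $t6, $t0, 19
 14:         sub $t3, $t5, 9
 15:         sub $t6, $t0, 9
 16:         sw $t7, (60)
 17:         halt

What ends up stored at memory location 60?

after li $t0, -4: $t0=-4
after li $t7, 21: $t7=21
after li $t6, 3: $t6=3
after li $t3, 12: $t3=12
after li $t5, 1: $t5=1
after xor $t0, $t5, 19: $t0=1^19=18
after lw $t3, (60): $t3=M[60]=12
after xor $t0, $t6, $t5: $t0=3^1=2
after sub $t6, $t0, 10: $t6=2-10=-8
after sll $t5, $t7, 3: $t5=21<<3=168
after add $t3, $t5, $t6: $t3=168+(-8)=160
after lw $t7, (24): $t7=M[24]=28
after or $t6, $t0, 19: $t6=2|19=19
after sub $t3, $t5, 9: $t3=168-9=159
after sub $t6, $t0, 9: $t6=2-9=-7
sw $t7, (60) → M[60]=28
halt.

28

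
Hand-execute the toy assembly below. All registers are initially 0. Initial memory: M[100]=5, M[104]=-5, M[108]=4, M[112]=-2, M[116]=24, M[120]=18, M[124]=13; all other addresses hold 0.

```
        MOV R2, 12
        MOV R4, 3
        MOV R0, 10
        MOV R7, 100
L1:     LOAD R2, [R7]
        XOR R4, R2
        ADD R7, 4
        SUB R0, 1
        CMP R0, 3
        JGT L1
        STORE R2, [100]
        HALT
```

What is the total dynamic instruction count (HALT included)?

48

R2=12
R4=3
R0=10
R7=100
R2=M[100]=5
R4=3^5=6
R7=100+4=104
R0=10-1=9
CMP R0, 3  (cmp 9,3)
JGT L1: taken
R2=M[104]=-5
R4=6^(-5)=-3
R7=104+4=108
R0=9-1=8
CMP R0, 3  (cmp 8,3)
JGT L1: taken
R2=M[108]=4
R4=(-3)^4=-7
R7=108+4=112
R0=8-1=7
CMP R0, 3  (cmp 7,3)
JGT L1: taken
R2=M[112]=-2
R4=(-7)^(-2)=7
R7=112+4=116
R0=7-1=6
CMP R0, 3  (cmp 6,3)
JGT L1: taken
R2=M[116]=24
R4=7^24=31
R7=116+4=120
R0=6-1=5
CMP R0, 3  (cmp 5,3)
JGT L1: taken
R2=M[120]=18
R4=31^18=13
R7=120+4=124
R0=5-1=4
CMP R0, 3  (cmp 4,3)
JGT L1: taken
R2=M[124]=13
R4=13^13=0
R7=124+4=128
R0=4-1=3
CMP R0, 3  (cmp 3,3)
JGT L1: not taken
STORE R2, [100] → M[100]=13
halt.
Total executed instructions: 48.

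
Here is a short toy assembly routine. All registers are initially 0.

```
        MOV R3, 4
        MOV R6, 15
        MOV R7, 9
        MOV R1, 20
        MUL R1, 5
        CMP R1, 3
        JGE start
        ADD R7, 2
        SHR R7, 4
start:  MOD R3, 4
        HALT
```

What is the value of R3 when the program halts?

0

after MOV R3, 4: R3=4
after MOV R6, 15: R6=15
after MOV R7, 9: R7=9
after MOV R1, 20: R1=20
after MUL R1, 5: R1=20*5=100
CMP R1, 3  (cmp 100,3)
JGE start: taken
after MOD R3, 4: R3=4%4=0
halt.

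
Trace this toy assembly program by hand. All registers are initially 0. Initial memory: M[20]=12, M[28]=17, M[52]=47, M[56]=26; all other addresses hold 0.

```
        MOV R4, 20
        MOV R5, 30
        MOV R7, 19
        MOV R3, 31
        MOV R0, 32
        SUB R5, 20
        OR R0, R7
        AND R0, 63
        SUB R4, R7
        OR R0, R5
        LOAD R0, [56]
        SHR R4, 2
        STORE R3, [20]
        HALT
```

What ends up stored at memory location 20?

31

after MOV R4, 20: R4=20
after MOV R5, 30: R5=30
after MOV R7, 19: R7=19
after MOV R3, 31: R3=31
after MOV R0, 32: R0=32
after SUB R5, 20: R5=30-20=10
after OR R0, R7: R0=32|19=51
after AND R0, 63: R0=51&63=51
after SUB R4, R7: R4=20-19=1
after OR R0, R5: R0=51|10=59
after LOAD R0, [56]: R0=M[56]=26
after SHR R4, 2: R4=1>>2=0
STORE R3, [20] → M[20]=31
halt.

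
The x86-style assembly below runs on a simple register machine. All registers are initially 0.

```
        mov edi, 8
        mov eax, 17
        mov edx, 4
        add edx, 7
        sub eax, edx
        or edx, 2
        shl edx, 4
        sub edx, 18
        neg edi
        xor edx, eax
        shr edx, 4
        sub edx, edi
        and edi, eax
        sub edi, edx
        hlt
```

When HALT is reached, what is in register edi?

after mov edi, 8: edi=8
after mov eax, 17: eax=17
after mov edx, 4: edx=4
after add edx, 7: edx=4+7=11
after sub eax, edx: eax=17-11=6
after or edx, 2: edx=11|2=11
after shl edx, 4: edx=11<<4=176
after sub edx, 18: edx=176-18=158
after neg edi: edi=-(8)=-8
after xor edx, eax: edx=158^6=152
after shr edx, 4: edx=152>>4=9
after sub edx, edi: edx=9-(-8)=17
after and edi, eax: edi=(-8)&6=0
after sub edi, edx: edi=0-17=-17
halt.

-17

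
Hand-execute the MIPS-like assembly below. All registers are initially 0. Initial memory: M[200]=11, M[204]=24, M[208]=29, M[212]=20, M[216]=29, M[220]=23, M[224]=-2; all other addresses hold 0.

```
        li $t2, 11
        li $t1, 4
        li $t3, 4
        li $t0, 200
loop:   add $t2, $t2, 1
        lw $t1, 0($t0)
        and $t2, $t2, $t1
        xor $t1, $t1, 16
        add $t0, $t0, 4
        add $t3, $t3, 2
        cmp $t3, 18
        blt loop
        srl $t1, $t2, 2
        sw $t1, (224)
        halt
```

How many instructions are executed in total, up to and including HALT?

$t2=11
$t1=4
$t3=4
$t0=200
$t2=11+1=12
$t1=M[200]=11
$t2=12&11=8
$t1=11^16=27
$t0=200+4=204
$t3=4+2=6
cmp $t3, 18  (cmp 6,18)
blt loop: taken
$t2=8+1=9
$t1=M[204]=24
$t2=9&24=8
$t1=24^16=8
$t0=204+4=208
$t3=6+2=8
cmp $t3, 18  (cmp 8,18)
blt loop: taken
$t2=8+1=9
$t1=M[208]=29
$t2=9&29=9
$t1=29^16=13
$t0=208+4=212
$t3=8+2=10
cmp $t3, 18  (cmp 10,18)
blt loop: taken
$t2=9+1=10
$t1=M[212]=20
$t2=10&20=0
$t1=20^16=4
$t0=212+4=216
$t3=10+2=12
cmp $t3, 18  (cmp 12,18)
blt loop: taken
$t2=0+1=1
$t1=M[216]=29
$t2=1&29=1
$t1=29^16=13
$t0=216+4=220
$t3=12+2=14
cmp $t3, 18  (cmp 14,18)
blt loop: taken
$t2=1+1=2
$t1=M[220]=23
$t2=2&23=2
$t1=23^16=7
$t0=220+4=224
$t3=14+2=16
cmp $t3, 18  (cmp 16,18)
blt loop: taken
$t2=2+1=3
$t1=M[224]=-2
$t2=3&(-2)=2
$t1=(-2)^16=-18
$t0=224+4=228
$t3=16+2=18
cmp $t3, 18  (cmp 18,18)
blt loop: not taken
$t1=2>>2=0
sw $t1, (224) → M[224]=0
halt.
Total executed instructions: 63.

63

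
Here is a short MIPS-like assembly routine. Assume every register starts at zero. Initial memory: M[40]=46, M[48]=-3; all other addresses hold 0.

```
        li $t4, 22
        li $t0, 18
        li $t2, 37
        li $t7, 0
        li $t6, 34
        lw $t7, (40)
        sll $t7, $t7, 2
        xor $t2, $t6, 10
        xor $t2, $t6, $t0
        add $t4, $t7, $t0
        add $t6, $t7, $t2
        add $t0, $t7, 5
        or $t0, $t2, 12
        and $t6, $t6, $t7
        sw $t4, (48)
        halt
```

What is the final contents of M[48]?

after li $t4, 22: $t4=22
after li $t0, 18: $t0=18
after li $t2, 37: $t2=37
after li $t7, 0: $t7=0
after li $t6, 34: $t6=34
after lw $t7, (40): $t7=M[40]=46
after sll $t7, $t7, 2: $t7=46<<2=184
after xor $t2, $t6, 10: $t2=34^10=40
after xor $t2, $t6, $t0: $t2=34^18=48
after add $t4, $t7, $t0: $t4=184+18=202
after add $t6, $t7, $t2: $t6=184+48=232
after add $t0, $t7, 5: $t0=184+5=189
after or $t0, $t2, 12: $t0=48|12=60
after and $t6, $t6, $t7: $t6=232&184=168
sw $t4, (48) → M[48]=202
halt.

202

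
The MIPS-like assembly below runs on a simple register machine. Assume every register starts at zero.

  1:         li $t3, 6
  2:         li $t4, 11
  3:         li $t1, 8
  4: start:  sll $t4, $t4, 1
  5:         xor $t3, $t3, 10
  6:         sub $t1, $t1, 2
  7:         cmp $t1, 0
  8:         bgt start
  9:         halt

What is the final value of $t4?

after li $t3, 6: $t3=6
after li $t4, 11: $t4=11
after li $t1, 8: $t1=8
after sll $t4, $t4, 1: $t4=11<<1=22
after xor $t3, $t3, 10: $t3=6^10=12
after sub $t1, $t1, 2: $t1=8-2=6
cmp $t1, 0  (cmp 6,0)
bgt start: taken
after sll $t4, $t4, 1: $t4=22<<1=44
after xor $t3, $t3, 10: $t3=12^10=6
after sub $t1, $t1, 2: $t1=6-2=4
cmp $t1, 0  (cmp 4,0)
bgt start: taken
after sll $t4, $t4, 1: $t4=44<<1=88
after xor $t3, $t3, 10: $t3=6^10=12
after sub $t1, $t1, 2: $t1=4-2=2
cmp $t1, 0  (cmp 2,0)
bgt start: taken
after sll $t4, $t4, 1: $t4=88<<1=176
after xor $t3, $t3, 10: $t3=12^10=6
after sub $t1, $t1, 2: $t1=2-2=0
cmp $t1, 0  (cmp 0,0)
bgt start: not taken
halt.

176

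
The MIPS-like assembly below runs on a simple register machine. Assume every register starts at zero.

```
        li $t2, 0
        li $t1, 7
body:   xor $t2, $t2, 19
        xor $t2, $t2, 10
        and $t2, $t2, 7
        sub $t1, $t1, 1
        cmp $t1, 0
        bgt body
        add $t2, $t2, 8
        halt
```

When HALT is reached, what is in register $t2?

9

li $t2, 0 → $t2=0
li $t1, 7 → $t1=7
xor $t2, $t2, 19 → $t2=0^19=19
xor $t2, $t2, 10 → $t2=19^10=25
and $t2, $t2, 7 → $t2=25&7=1
sub $t1, $t1, 1 → $t1=7-1=6
cmp $t1, 0  (cmp 6,0)
bgt body: taken
xor $t2, $t2, 19 → $t2=1^19=18
xor $t2, $t2, 10 → $t2=18^10=24
and $t2, $t2, 7 → $t2=24&7=0
sub $t1, $t1, 1 → $t1=6-1=5
cmp $t1, 0  (cmp 5,0)
bgt body: taken
xor $t2, $t2, 19 → $t2=0^19=19
xor $t2, $t2, 10 → $t2=19^10=25
and $t2, $t2, 7 → $t2=25&7=1
sub $t1, $t1, 1 → $t1=5-1=4
cmp $t1, 0  (cmp 4,0)
bgt body: taken
xor $t2, $t2, 19 → $t2=1^19=18
xor $t2, $t2, 10 → $t2=18^10=24
and $t2, $t2, 7 → $t2=24&7=0
sub $t1, $t1, 1 → $t1=4-1=3
cmp $t1, 0  (cmp 3,0)
bgt body: taken
xor $t2, $t2, 19 → $t2=0^19=19
xor $t2, $t2, 10 → $t2=19^10=25
and $t2, $t2, 7 → $t2=25&7=1
sub $t1, $t1, 1 → $t1=3-1=2
cmp $t1, 0  (cmp 2,0)
bgt body: taken
xor $t2, $t2, 19 → $t2=1^19=18
xor $t2, $t2, 10 → $t2=18^10=24
and $t2, $t2, 7 → $t2=24&7=0
sub $t1, $t1, 1 → $t1=2-1=1
cmp $t1, 0  (cmp 1,0)
bgt body: taken
xor $t2, $t2, 19 → $t2=0^19=19
xor $t2, $t2, 10 → $t2=19^10=25
and $t2, $t2, 7 → $t2=25&7=1
sub $t1, $t1, 1 → $t1=1-1=0
cmp $t1, 0  (cmp 0,0)
bgt body: not taken
add $t2, $t2, 8 → $t2=1+8=9
halt.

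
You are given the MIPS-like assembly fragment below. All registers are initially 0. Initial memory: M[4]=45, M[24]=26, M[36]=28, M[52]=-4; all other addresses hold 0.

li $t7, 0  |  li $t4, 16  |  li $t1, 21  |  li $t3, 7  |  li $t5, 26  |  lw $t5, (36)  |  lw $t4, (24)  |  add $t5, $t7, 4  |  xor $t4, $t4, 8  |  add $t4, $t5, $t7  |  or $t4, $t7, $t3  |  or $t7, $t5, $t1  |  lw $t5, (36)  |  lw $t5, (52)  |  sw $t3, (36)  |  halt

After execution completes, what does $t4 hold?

7

after li $t7, 0: $t7=0
after li $t4, 16: $t4=16
after li $t1, 21: $t1=21
after li $t3, 7: $t3=7
after li $t5, 26: $t5=26
after lw $t5, (36): $t5=M[36]=28
after lw $t4, (24): $t4=M[24]=26
after add $t5, $t7, 4: $t5=0+4=4
after xor $t4, $t4, 8: $t4=26^8=18
after add $t4, $t5, $t7: $t4=4+0=4
after or $t4, $t7, $t3: $t4=0|7=7
after or $t7, $t5, $t1: $t7=4|21=21
after lw $t5, (36): $t5=M[36]=28
after lw $t5, (52): $t5=M[52]=-4
sw $t3, (36) → M[36]=7
halt.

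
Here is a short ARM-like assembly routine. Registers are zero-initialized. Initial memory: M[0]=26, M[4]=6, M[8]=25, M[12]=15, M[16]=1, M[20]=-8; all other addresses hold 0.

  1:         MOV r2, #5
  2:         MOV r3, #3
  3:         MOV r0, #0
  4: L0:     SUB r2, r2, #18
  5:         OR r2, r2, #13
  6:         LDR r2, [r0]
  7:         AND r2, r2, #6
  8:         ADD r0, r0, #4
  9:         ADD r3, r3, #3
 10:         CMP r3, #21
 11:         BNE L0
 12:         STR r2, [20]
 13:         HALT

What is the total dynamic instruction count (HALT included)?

53

MOV r2, #5 → r2=5
MOV r3, #3 → r3=3
MOV r0, #0 → r0=0
SUB r2, r2, #18 → r2=5-18=-13
OR r2, r2, #13 → r2=(-13)|13=-1
LDR r2, [r0] → r2=M[0]=26
AND r2, r2, #6 → r2=26&6=2
ADD r0, r0, #4 → r0=0+4=4
ADD r3, r3, #3 → r3=3+3=6
CMP r3, #21  (cmp 6,21)
BNE L0: taken
SUB r2, r2, #18 → r2=2-18=-16
OR r2, r2, #13 → r2=(-16)|13=-3
LDR r2, [r0] → r2=M[4]=6
AND r2, r2, #6 → r2=6&6=6
ADD r0, r0, #4 → r0=4+4=8
ADD r3, r3, #3 → r3=6+3=9
CMP r3, #21  (cmp 9,21)
BNE L0: taken
SUB r2, r2, #18 → r2=6-18=-12
OR r2, r2, #13 → r2=(-12)|13=-3
LDR r2, [r0] → r2=M[8]=25
AND r2, r2, #6 → r2=25&6=0
ADD r0, r0, #4 → r0=8+4=12
ADD r3, r3, #3 → r3=9+3=12
CMP r3, #21  (cmp 12,21)
BNE L0: taken
SUB r2, r2, #18 → r2=0-18=-18
OR r2, r2, #13 → r2=(-18)|13=-17
LDR r2, [r0] → r2=M[12]=15
AND r2, r2, #6 → r2=15&6=6
ADD r0, r0, #4 → r0=12+4=16
ADD r3, r3, #3 → r3=12+3=15
CMP r3, #21  (cmp 15,21)
BNE L0: taken
SUB r2, r2, #18 → r2=6-18=-12
OR r2, r2, #13 → r2=(-12)|13=-3
LDR r2, [r0] → r2=M[16]=1
AND r2, r2, #6 → r2=1&6=0
ADD r0, r0, #4 → r0=16+4=20
ADD r3, r3, #3 → r3=15+3=18
CMP r3, #21  (cmp 18,21)
BNE L0: taken
SUB r2, r2, #18 → r2=0-18=-18
OR r2, r2, #13 → r2=(-18)|13=-17
LDR r2, [r0] → r2=M[20]=-8
AND r2, r2, #6 → r2=(-8)&6=0
ADD r0, r0, #4 → r0=20+4=24
ADD r3, r3, #3 → r3=18+3=21
CMP r3, #21  (cmp 21,21)
BNE L0: not taken
STR r2, [20] → M[20]=0
halt.
Total executed instructions: 53.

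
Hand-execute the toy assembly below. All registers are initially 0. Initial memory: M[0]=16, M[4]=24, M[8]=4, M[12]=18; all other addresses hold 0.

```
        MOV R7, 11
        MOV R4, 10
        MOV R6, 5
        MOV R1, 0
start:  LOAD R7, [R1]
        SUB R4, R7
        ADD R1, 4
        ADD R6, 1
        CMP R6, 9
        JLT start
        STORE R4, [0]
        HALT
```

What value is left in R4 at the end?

-52

R7=11
R4=10
R6=5
R1=0
R7=M[0]=16
R4=10-16=-6
R1=0+4=4
R6=5+1=6
CMP R6, 9  (cmp 6,9)
JLT start: taken
R7=M[4]=24
R4=(-6)-24=-30
R1=4+4=8
R6=6+1=7
CMP R6, 9  (cmp 7,9)
JLT start: taken
R7=M[8]=4
R4=(-30)-4=-34
R1=8+4=12
R6=7+1=8
CMP R6, 9  (cmp 8,9)
JLT start: taken
R7=M[12]=18
R4=(-34)-18=-52
R1=12+4=16
R6=8+1=9
CMP R6, 9  (cmp 9,9)
JLT start: not taken
STORE R4, [0] → M[0]=-52
halt.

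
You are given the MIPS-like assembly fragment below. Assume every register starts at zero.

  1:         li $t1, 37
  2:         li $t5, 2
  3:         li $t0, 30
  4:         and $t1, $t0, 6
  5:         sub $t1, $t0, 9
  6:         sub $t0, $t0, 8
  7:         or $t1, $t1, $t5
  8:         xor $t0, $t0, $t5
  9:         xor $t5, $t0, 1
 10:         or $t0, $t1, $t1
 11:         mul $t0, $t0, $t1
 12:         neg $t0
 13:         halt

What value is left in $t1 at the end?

after li $t1, 37: $t1=37
after li $t5, 2: $t5=2
after li $t0, 30: $t0=30
after and $t1, $t0, 6: $t1=30&6=6
after sub $t1, $t0, 9: $t1=30-9=21
after sub $t0, $t0, 8: $t0=30-8=22
after or $t1, $t1, $t5: $t1=21|2=23
after xor $t0, $t0, $t5: $t0=22^2=20
after xor $t5, $t0, 1: $t5=20^1=21
after or $t0, $t1, $t1: $t0=23|23=23
after mul $t0, $t0, $t1: $t0=23*23=529
after neg $t0: $t0=-(529)=-529
halt.

23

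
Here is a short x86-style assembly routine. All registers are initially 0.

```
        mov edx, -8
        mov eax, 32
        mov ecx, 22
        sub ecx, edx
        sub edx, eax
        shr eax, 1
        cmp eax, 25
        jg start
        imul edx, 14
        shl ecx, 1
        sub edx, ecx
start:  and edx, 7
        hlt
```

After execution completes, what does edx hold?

edx=-8
eax=32
ecx=22
ecx=22-(-8)=30
edx=(-8)-32=-40
eax=32>>1=16
cmp eax, 25  (cmp 16,25)
jg start: not taken
edx=(-40)*14=-560
ecx=30<<1=60
edx=(-560)-60=-620
edx=(-620)&7=4
halt.

4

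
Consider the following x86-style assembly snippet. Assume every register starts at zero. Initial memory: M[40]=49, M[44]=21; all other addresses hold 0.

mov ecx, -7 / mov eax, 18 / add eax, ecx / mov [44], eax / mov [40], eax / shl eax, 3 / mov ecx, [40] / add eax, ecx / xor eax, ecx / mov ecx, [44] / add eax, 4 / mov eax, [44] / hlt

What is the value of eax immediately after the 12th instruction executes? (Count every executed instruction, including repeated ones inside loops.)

after mov ecx, -7: ecx=-7
after mov eax, 18: eax=18
after add eax, ecx: eax=18+(-7)=11
mov [44], eax → M[44]=11
mov [40], eax → M[40]=11
after shl eax, 3: eax=11<<3=88
after mov ecx, [40]: ecx=M[40]=11
after add eax, ecx: eax=88+11=99
after xor eax, ecx: eax=99^11=104
after mov ecx, [44]: ecx=M[44]=11
after add eax, 4: eax=104+4=108
after mov eax, [44]: eax=M[44]=11
After step 12: eax = 11.

11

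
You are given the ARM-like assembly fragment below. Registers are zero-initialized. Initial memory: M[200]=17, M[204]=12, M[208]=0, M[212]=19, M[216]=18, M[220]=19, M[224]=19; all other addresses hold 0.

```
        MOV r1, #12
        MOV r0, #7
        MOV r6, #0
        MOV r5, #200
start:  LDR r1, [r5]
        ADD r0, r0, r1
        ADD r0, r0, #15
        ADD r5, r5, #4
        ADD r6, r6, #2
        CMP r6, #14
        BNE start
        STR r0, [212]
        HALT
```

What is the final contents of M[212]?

after MOV r1, #12: r1=12
after MOV r0, #7: r0=7
after MOV r6, #0: r6=0
after MOV r5, #200: r5=200
after LDR r1, [r5]: r1=M[200]=17
after ADD r0, r0, r1: r0=7+17=24
after ADD r0, r0, #15: r0=24+15=39
after ADD r5, r5, #4: r5=200+4=204
after ADD r6, r6, #2: r6=0+2=2
CMP r6, #14  (cmp 2,14)
BNE start: taken
after LDR r1, [r5]: r1=M[204]=12
after ADD r0, r0, r1: r0=39+12=51
after ADD r0, r0, #15: r0=51+15=66
after ADD r5, r5, #4: r5=204+4=208
after ADD r6, r6, #2: r6=2+2=4
CMP r6, #14  (cmp 4,14)
BNE start: taken
after LDR r1, [r5]: r1=M[208]=0
after ADD r0, r0, r1: r0=66+0=66
after ADD r0, r0, #15: r0=66+15=81
after ADD r5, r5, #4: r5=208+4=212
after ADD r6, r6, #2: r6=4+2=6
CMP r6, #14  (cmp 6,14)
BNE start: taken
after LDR r1, [r5]: r1=M[212]=19
after ADD r0, r0, r1: r0=81+19=100
after ADD r0, r0, #15: r0=100+15=115
after ADD r5, r5, #4: r5=212+4=216
after ADD r6, r6, #2: r6=6+2=8
CMP r6, #14  (cmp 8,14)
BNE start: taken
after LDR r1, [r5]: r1=M[216]=18
after ADD r0, r0, r1: r0=115+18=133
after ADD r0, r0, #15: r0=133+15=148
after ADD r5, r5, #4: r5=216+4=220
after ADD r6, r6, #2: r6=8+2=10
CMP r6, #14  (cmp 10,14)
BNE start: taken
after LDR r1, [r5]: r1=M[220]=19
after ADD r0, r0, r1: r0=148+19=167
after ADD r0, r0, #15: r0=167+15=182
after ADD r5, r5, #4: r5=220+4=224
after ADD r6, r6, #2: r6=10+2=12
CMP r6, #14  (cmp 12,14)
BNE start: taken
after LDR r1, [r5]: r1=M[224]=19
after ADD r0, r0, r1: r0=182+19=201
after ADD r0, r0, #15: r0=201+15=216
after ADD r5, r5, #4: r5=224+4=228
after ADD r6, r6, #2: r6=12+2=14
CMP r6, #14  (cmp 14,14)
BNE start: not taken
STR r0, [212] → M[212]=216
halt.

216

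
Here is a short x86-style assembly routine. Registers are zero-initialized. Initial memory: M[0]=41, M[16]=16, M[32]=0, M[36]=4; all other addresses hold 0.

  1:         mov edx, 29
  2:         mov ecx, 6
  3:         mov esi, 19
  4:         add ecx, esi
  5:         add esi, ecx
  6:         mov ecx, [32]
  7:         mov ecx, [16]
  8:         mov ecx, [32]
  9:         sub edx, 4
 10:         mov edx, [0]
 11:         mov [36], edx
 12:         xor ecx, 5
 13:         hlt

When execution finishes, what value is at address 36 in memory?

41

after mov edx, 29: edx=29
after mov ecx, 6: ecx=6
after mov esi, 19: esi=19
after add ecx, esi: ecx=6+19=25
after add esi, ecx: esi=19+25=44
after mov ecx, [32]: ecx=M[32]=0
after mov ecx, [16]: ecx=M[16]=16
after mov ecx, [32]: ecx=M[32]=0
after sub edx, 4: edx=29-4=25
after mov edx, [0]: edx=M[0]=41
mov [36], edx → M[36]=41
after xor ecx, 5: ecx=0^5=5
halt.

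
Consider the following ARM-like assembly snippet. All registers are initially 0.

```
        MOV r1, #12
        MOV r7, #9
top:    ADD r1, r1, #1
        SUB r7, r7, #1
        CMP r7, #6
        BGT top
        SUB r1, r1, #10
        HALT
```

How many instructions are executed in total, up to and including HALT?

MOV r1, #12 → r1=12
MOV r7, #9 → r7=9
ADD r1, r1, #1 → r1=12+1=13
SUB r7, r7, #1 → r7=9-1=8
CMP r7, #6  (cmp 8,6)
BGT top: taken
ADD r1, r1, #1 → r1=13+1=14
SUB r7, r7, #1 → r7=8-1=7
CMP r7, #6  (cmp 7,6)
BGT top: taken
ADD r1, r1, #1 → r1=14+1=15
SUB r7, r7, #1 → r7=7-1=6
CMP r7, #6  (cmp 6,6)
BGT top: not taken
SUB r1, r1, #10 → r1=15-10=5
halt.
Total executed instructions: 16.

16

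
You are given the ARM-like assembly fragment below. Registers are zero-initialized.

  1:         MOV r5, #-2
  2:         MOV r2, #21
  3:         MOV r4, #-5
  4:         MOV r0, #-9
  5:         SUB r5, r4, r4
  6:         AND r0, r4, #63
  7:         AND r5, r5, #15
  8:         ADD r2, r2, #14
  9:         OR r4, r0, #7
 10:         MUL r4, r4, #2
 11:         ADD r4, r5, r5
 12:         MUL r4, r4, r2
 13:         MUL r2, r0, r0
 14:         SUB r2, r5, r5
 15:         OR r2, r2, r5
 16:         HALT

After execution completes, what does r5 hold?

r5=-2
r2=21
r4=-5
r0=-9
r5=(-5)-(-5)=0
r0=(-5)&63=59
r5=0&15=0
r2=21+14=35
r4=59|7=63
r4=63*2=126
r4=0+0=0
r4=0*35=0
r2=59*59=3481
r2=0-0=0
r2=0|0=0
halt.

0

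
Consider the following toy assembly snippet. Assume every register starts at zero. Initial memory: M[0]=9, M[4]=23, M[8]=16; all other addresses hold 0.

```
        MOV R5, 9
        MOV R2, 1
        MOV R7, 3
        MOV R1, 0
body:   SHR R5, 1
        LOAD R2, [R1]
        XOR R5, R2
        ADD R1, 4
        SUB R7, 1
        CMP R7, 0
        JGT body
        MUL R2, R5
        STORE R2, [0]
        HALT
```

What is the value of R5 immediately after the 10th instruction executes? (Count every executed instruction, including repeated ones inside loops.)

after MOV R5, 9: R5=9
after MOV R2, 1: R2=1
after MOV R7, 3: R7=3
after MOV R1, 0: R1=0
after SHR R5, 1: R5=9>>1=4
after LOAD R2, [R1]: R2=M[0]=9
after XOR R5, R2: R5=4^9=13
after ADD R1, 4: R1=0+4=4
after SUB R7, 1: R7=3-1=2
CMP R7, 0  (cmp 2,0)
After step 10: R5 = 13.

13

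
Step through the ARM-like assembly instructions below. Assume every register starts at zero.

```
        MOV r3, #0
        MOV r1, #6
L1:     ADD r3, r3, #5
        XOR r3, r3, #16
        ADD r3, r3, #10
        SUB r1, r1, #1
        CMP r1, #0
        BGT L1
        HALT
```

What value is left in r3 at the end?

MOV r3, #0 → r3=0
MOV r1, #6 → r1=6
ADD r3, r3, #5 → r3=0+5=5
XOR r3, r3, #16 → r3=5^16=21
ADD r3, r3, #10 → r3=21+10=31
SUB r1, r1, #1 → r1=6-1=5
CMP r1, #0  (cmp 5,0)
BGT L1: taken
ADD r3, r3, #5 → r3=31+5=36
XOR r3, r3, #16 → r3=36^16=52
ADD r3, r3, #10 → r3=52+10=62
SUB r1, r1, #1 → r1=5-1=4
CMP r1, #0  (cmp 4,0)
BGT L1: taken
ADD r3, r3, #5 → r3=62+5=67
XOR r3, r3, #16 → r3=67^16=83
ADD r3, r3, #10 → r3=83+10=93
SUB r1, r1, #1 → r1=4-1=3
CMP r1, #0  (cmp 3,0)
BGT L1: taken
ADD r3, r3, #5 → r3=93+5=98
XOR r3, r3, #16 → r3=98^16=114
ADD r3, r3, #10 → r3=114+10=124
SUB r1, r1, #1 → r1=3-1=2
CMP r1, #0  (cmp 2,0)
BGT L1: taken
ADD r3, r3, #5 → r3=124+5=129
XOR r3, r3, #16 → r3=129^16=145
ADD r3, r3, #10 → r3=145+10=155
SUB r1, r1, #1 → r1=2-1=1
CMP r1, #0  (cmp 1,0)
BGT L1: taken
ADD r3, r3, #5 → r3=155+5=160
XOR r3, r3, #16 → r3=160^16=176
ADD r3, r3, #10 → r3=176+10=186
SUB r1, r1, #1 → r1=1-1=0
CMP r1, #0  (cmp 0,0)
BGT L1: not taken
halt.

186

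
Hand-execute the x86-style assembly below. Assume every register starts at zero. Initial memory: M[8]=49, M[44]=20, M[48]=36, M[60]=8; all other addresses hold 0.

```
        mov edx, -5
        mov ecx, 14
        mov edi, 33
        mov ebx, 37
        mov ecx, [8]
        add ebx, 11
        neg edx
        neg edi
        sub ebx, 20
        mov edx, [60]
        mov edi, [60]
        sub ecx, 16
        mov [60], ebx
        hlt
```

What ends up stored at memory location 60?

after mov edx, -5: edx=-5
after mov ecx, 14: ecx=14
after mov edi, 33: edi=33
after mov ebx, 37: ebx=37
after mov ecx, [8]: ecx=M[8]=49
after add ebx, 11: ebx=37+11=48
after neg edx: edx=-(-5)=5
after neg edi: edi=-(33)=-33
after sub ebx, 20: ebx=48-20=28
after mov edx, [60]: edx=M[60]=8
after mov edi, [60]: edi=M[60]=8
after sub ecx, 16: ecx=49-16=33
mov [60], ebx → M[60]=28
halt.

28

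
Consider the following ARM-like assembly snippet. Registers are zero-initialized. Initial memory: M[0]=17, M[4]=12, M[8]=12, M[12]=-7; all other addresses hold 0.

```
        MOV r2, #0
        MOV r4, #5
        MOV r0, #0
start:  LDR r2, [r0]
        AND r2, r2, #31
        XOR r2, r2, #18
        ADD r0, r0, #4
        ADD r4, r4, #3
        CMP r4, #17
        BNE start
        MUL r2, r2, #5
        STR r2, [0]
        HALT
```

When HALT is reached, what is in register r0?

r2=0
r4=5
r0=0
r2=M[0]=17
r2=17&31=17
r2=17^18=3
r0=0+4=4
r4=5+3=8
CMP r4, #17  (cmp 8,17)
BNE start: taken
r2=M[4]=12
r2=12&31=12
r2=12^18=30
r0=4+4=8
r4=8+3=11
CMP r4, #17  (cmp 11,17)
BNE start: taken
r2=M[8]=12
r2=12&31=12
r2=12^18=30
r0=8+4=12
r4=11+3=14
CMP r4, #17  (cmp 14,17)
BNE start: taken
r2=M[12]=-7
r2=(-7)&31=25
r2=25^18=11
r0=12+4=16
r4=14+3=17
CMP r4, #17  (cmp 17,17)
BNE start: not taken
r2=11*5=55
STR r2, [0] → M[0]=55
halt.

16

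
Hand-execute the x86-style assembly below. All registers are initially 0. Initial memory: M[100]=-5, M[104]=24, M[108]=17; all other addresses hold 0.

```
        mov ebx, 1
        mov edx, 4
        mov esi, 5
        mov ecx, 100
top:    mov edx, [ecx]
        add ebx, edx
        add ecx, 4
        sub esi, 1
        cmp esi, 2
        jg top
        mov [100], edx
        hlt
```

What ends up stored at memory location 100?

mov ebx, 1 → ebx=1
mov edx, 4 → edx=4
mov esi, 5 → esi=5
mov ecx, 100 → ecx=100
mov edx, [ecx] → edx=M[100]=-5
add ebx, edx → ebx=1+(-5)=-4
add ecx, 4 → ecx=100+4=104
sub esi, 1 → esi=5-1=4
cmp esi, 2  (cmp 4,2)
jg top: taken
mov edx, [ecx] → edx=M[104]=24
add ebx, edx → ebx=(-4)+24=20
add ecx, 4 → ecx=104+4=108
sub esi, 1 → esi=4-1=3
cmp esi, 2  (cmp 3,2)
jg top: taken
mov edx, [ecx] → edx=M[108]=17
add ebx, edx → ebx=20+17=37
add ecx, 4 → ecx=108+4=112
sub esi, 1 → esi=3-1=2
cmp esi, 2  (cmp 2,2)
jg top: not taken
mov [100], edx → M[100]=17
halt.

17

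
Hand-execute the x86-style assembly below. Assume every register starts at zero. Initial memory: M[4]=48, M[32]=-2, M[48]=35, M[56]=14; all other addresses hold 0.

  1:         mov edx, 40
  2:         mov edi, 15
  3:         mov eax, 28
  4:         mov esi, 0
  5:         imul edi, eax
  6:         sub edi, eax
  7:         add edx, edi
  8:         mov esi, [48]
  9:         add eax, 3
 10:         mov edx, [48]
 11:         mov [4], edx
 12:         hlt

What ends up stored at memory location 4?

35

edx=40
edi=15
eax=28
esi=0
edi=15*28=420
edi=420-28=392
edx=40+392=432
esi=M[48]=35
eax=28+3=31
edx=M[48]=35
mov [4], edx → M[4]=35
halt.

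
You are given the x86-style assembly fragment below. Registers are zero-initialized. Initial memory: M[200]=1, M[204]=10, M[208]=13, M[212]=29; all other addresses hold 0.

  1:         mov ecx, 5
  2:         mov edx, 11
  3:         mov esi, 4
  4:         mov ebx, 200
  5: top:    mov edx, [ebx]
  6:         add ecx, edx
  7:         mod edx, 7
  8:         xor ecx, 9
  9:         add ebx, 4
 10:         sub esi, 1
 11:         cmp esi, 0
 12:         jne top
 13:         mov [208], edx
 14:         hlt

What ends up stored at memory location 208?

mov ecx, 5 → ecx=5
mov edx, 11 → edx=11
mov esi, 4 → esi=4
mov ebx, 200 → ebx=200
mov edx, [ebx] → edx=M[200]=1
add ecx, edx → ecx=5+1=6
mod edx, 7 → edx=1%7=1
xor ecx, 9 → ecx=6^9=15
add ebx, 4 → ebx=200+4=204
sub esi, 1 → esi=4-1=3
cmp esi, 0  (cmp 3,0)
jne top: taken
mov edx, [ebx] → edx=M[204]=10
add ecx, edx → ecx=15+10=25
mod edx, 7 → edx=10%7=3
xor ecx, 9 → ecx=25^9=16
add ebx, 4 → ebx=204+4=208
sub esi, 1 → esi=3-1=2
cmp esi, 0  (cmp 2,0)
jne top: taken
mov edx, [ebx] → edx=M[208]=13
add ecx, edx → ecx=16+13=29
mod edx, 7 → edx=13%7=6
xor ecx, 9 → ecx=29^9=20
add ebx, 4 → ebx=208+4=212
sub esi, 1 → esi=2-1=1
cmp esi, 0  (cmp 1,0)
jne top: taken
mov edx, [ebx] → edx=M[212]=29
add ecx, edx → ecx=20+29=49
mod edx, 7 → edx=29%7=1
xor ecx, 9 → ecx=49^9=56
add ebx, 4 → ebx=212+4=216
sub esi, 1 → esi=1-1=0
cmp esi, 0  (cmp 0,0)
jne top: not taken
mov [208], edx → M[208]=1
halt.

1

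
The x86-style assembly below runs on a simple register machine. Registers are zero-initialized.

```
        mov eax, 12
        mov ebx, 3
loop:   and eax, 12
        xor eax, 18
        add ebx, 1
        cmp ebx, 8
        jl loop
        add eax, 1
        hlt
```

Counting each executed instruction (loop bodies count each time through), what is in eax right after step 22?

30

eax=12
ebx=3
eax=12&12=12
eax=12^18=30
ebx=3+1=4
cmp ebx, 8  (cmp 4,8)
jl loop: taken
eax=30&12=12
eax=12^18=30
ebx=4+1=5
cmp ebx, 8  (cmp 5,8)
jl loop: taken
eax=30&12=12
eax=12^18=30
ebx=5+1=6
cmp ebx, 8  (cmp 6,8)
jl loop: taken
eax=30&12=12
eax=12^18=30
ebx=6+1=7
cmp ebx, 8  (cmp 7,8)
jl loop: taken
After step 22: eax = 30.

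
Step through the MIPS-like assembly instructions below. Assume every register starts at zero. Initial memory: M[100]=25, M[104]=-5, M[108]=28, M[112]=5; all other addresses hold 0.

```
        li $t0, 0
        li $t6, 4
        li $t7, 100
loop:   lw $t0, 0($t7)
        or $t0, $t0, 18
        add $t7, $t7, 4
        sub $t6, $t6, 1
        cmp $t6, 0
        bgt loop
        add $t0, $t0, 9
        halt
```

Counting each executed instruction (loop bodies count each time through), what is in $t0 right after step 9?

27

after li $t0, 0: $t0=0
after li $t6, 4: $t6=4
after li $t7, 100: $t7=100
after lw $t0, 0($t7): $t0=M[100]=25
after or $t0, $t0, 18: $t0=25|18=27
after add $t7, $t7, 4: $t7=100+4=104
after sub $t6, $t6, 1: $t6=4-1=3
cmp $t6, 0  (cmp 3,0)
bgt loop: taken
After step 9: $t0 = 27.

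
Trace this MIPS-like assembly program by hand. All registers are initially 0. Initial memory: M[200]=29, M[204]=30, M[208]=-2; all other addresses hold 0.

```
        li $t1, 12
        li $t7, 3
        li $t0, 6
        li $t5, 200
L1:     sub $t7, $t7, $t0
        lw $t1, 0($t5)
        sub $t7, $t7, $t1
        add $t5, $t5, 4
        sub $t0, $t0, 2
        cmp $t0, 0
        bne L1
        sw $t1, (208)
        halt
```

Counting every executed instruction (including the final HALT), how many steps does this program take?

27

$t1=12
$t7=3
$t0=6
$t5=200
$t7=3-6=-3
$t1=M[200]=29
$t7=(-3)-29=-32
$t5=200+4=204
$t0=6-2=4
cmp $t0, 0  (cmp 4,0)
bne L1: taken
$t7=(-32)-4=-36
$t1=M[204]=30
$t7=(-36)-30=-66
$t5=204+4=208
$t0=4-2=2
cmp $t0, 0  (cmp 2,0)
bne L1: taken
$t7=(-66)-2=-68
$t1=M[208]=-2
$t7=(-68)-(-2)=-66
$t5=208+4=212
$t0=2-2=0
cmp $t0, 0  (cmp 0,0)
bne L1: not taken
sw $t1, (208) → M[208]=-2
halt.
Total executed instructions: 27.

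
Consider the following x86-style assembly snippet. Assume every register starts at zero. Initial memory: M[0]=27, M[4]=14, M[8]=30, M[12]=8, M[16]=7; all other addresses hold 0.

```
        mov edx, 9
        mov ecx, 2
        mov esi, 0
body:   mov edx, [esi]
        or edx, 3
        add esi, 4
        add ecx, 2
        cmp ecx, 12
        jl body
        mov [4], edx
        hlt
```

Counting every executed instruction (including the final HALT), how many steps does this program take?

35

mov edx, 9 → edx=9
mov ecx, 2 → ecx=2
mov esi, 0 → esi=0
mov edx, [esi] → edx=M[0]=27
or edx, 3 → edx=27|3=27
add esi, 4 → esi=0+4=4
add ecx, 2 → ecx=2+2=4
cmp ecx, 12  (cmp 4,12)
jl body: taken
mov edx, [esi] → edx=M[4]=14
or edx, 3 → edx=14|3=15
add esi, 4 → esi=4+4=8
add ecx, 2 → ecx=4+2=6
cmp ecx, 12  (cmp 6,12)
jl body: taken
mov edx, [esi] → edx=M[8]=30
or edx, 3 → edx=30|3=31
add esi, 4 → esi=8+4=12
add ecx, 2 → ecx=6+2=8
cmp ecx, 12  (cmp 8,12)
jl body: taken
mov edx, [esi] → edx=M[12]=8
or edx, 3 → edx=8|3=11
add esi, 4 → esi=12+4=16
add ecx, 2 → ecx=8+2=10
cmp ecx, 12  (cmp 10,12)
jl body: taken
mov edx, [esi] → edx=M[16]=7
or edx, 3 → edx=7|3=7
add esi, 4 → esi=16+4=20
add ecx, 2 → ecx=10+2=12
cmp ecx, 12  (cmp 12,12)
jl body: not taken
mov [4], edx → M[4]=7
halt.
Total executed instructions: 35.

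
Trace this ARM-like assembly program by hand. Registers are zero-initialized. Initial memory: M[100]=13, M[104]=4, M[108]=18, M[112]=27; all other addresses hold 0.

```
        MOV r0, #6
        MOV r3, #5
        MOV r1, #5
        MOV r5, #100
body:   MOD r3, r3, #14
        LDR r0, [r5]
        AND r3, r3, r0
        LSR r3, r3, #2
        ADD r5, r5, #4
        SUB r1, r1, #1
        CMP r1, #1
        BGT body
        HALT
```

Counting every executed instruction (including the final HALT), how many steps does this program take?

MOV r0, #6 → r0=6
MOV r3, #5 → r3=5
MOV r1, #5 → r1=5
MOV r5, #100 → r5=100
MOD r3, r3, #14 → r3=5%14=5
LDR r0, [r5] → r0=M[100]=13
AND r3, r3, r0 → r3=5&13=5
LSR r3, r3, #2 → r3=5>>2=1
ADD r5, r5, #4 → r5=100+4=104
SUB r1, r1, #1 → r1=5-1=4
CMP r1, #1  (cmp 4,1)
BGT body: taken
MOD r3, r3, #14 → r3=1%14=1
LDR r0, [r5] → r0=M[104]=4
AND r3, r3, r0 → r3=1&4=0
LSR r3, r3, #2 → r3=0>>2=0
ADD r5, r5, #4 → r5=104+4=108
SUB r1, r1, #1 → r1=4-1=3
CMP r1, #1  (cmp 3,1)
BGT body: taken
MOD r3, r3, #14 → r3=0%14=0
LDR r0, [r5] → r0=M[108]=18
AND r3, r3, r0 → r3=0&18=0
LSR r3, r3, #2 → r3=0>>2=0
ADD r5, r5, #4 → r5=108+4=112
SUB r1, r1, #1 → r1=3-1=2
CMP r1, #1  (cmp 2,1)
BGT body: taken
MOD r3, r3, #14 → r3=0%14=0
LDR r0, [r5] → r0=M[112]=27
AND r3, r3, r0 → r3=0&27=0
LSR r3, r3, #2 → r3=0>>2=0
ADD r5, r5, #4 → r5=112+4=116
SUB r1, r1, #1 → r1=2-1=1
CMP r1, #1  (cmp 1,1)
BGT body: not taken
halt.
Total executed instructions: 37.

37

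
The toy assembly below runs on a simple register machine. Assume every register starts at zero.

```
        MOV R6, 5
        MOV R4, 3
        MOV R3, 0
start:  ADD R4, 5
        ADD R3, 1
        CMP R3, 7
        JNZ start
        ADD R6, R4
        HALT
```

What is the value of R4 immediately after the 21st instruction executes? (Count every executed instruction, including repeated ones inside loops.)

28

after MOV R6, 5: R6=5
after MOV R4, 3: R4=3
after MOV R3, 0: R3=0
after ADD R4, 5: R4=3+5=8
after ADD R3, 1: R3=0+1=1
CMP R3, 7  (cmp 1,7)
JNZ start: taken
after ADD R4, 5: R4=8+5=13
after ADD R3, 1: R3=1+1=2
CMP R3, 7  (cmp 2,7)
JNZ start: taken
after ADD R4, 5: R4=13+5=18
after ADD R3, 1: R3=2+1=3
CMP R3, 7  (cmp 3,7)
JNZ start: taken
after ADD R4, 5: R4=18+5=23
after ADD R3, 1: R3=3+1=4
CMP R3, 7  (cmp 4,7)
JNZ start: taken
after ADD R4, 5: R4=23+5=28
after ADD R3, 1: R3=4+1=5
After step 21: R4 = 28.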